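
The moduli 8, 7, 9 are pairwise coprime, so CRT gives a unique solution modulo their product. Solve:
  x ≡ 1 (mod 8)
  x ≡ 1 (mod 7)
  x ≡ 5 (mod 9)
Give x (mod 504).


Moduli 8, 7, 9 are pairwise coprime; by CRT there is a unique solution modulo M = 8 · 7 · 9 = 504.
Solve pairwise, accumulating the modulus:
  Start with x ≡ 1 (mod 8).
  Combine with x ≡ 1 (mod 7): since gcd(8, 7) = 1, we get a unique residue mod 56.
    Write x = 1 + 8·t and substitute into x ≡ 1 (mod 7): 8·t ≡ 1 − 1 = 0 (mod 7).
    Reduce coefficients mod 7: 1·t ≡ 0 (mod 7).
    So t ≡ 0 (mod 7).
    Then x = 1 + 8·0 = 1, valid modulo lcm(8, 7) = 56: x ≡ 1 (mod 56).
  Combine with x ≡ 5 (mod 9): since gcd(56, 9) = 1, we get a unique residue mod 504.
    Write x = 1 + 56·t and substitute into x ≡ 5 (mod 9): 56·t ≡ 5 − 1 = 4 (mod 9).
    Reduce coefficients mod 9: 2·t ≡ 4 (mod 9).
    The inverse of 2 mod 9 is 5 (since 2·5 = 10 = 1·9 + 1), so t ≡ 5·4 = 20 ≡ 2 (mod 9).
    Then x = 1 + 56·2 = 113, valid modulo lcm(56, 9) = 504: x ≡ 113 (mod 504).
Verify: 113 mod 8 = 1 ✓, 113 mod 7 = 1 ✓, 113 mod 9 = 5 ✓.

x ≡ 113 (mod 504).


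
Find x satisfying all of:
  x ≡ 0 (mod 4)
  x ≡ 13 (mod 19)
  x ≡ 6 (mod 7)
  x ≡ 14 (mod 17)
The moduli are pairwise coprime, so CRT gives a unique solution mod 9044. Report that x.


Product of moduli M = 4 · 19 · 7 · 17 = 9044.
Merge one congruence at a time:
  Start: x ≡ 0 (mod 4).
  Combine with x ≡ 13 (mod 19); new modulus lcm = 76.
    Write x = 0 + 4·t and substitute into x ≡ 13 (mod 19): 4·t ≡ 13 − 0 = 13 (mod 19).
    The inverse of 4 mod 19 is 5 (since 4·5 = 20 = 1·19 + 1), so t ≡ 5·13 = 65 ≡ 8 (mod 19).
    Then x = 0 + 4·8 = 32, valid modulo lcm(4, 19) = 76: x ≡ 32 (mod 76).
  Combine with x ≡ 6 (mod 7); new modulus lcm = 532.
    Write x = 32 + 76·t and substitute into x ≡ 6 (mod 7): 76·t ≡ 6 − 32 = -26 (mod 7).
    Reduce coefficients mod 7: 6·t ≡ 2 (mod 7).
    The inverse of 6 mod 7 is 6 (since 6·6 = 36 = 5·7 + 1), so t ≡ 6·2 = 12 ≡ 5 (mod 7).
    Then x = 32 + 76·5 = 412, valid modulo lcm(76, 7) = 532: x ≡ 412 (mod 532).
  Combine with x ≡ 14 (mod 17); new modulus lcm = 9044.
    Write x = 412 + 532·t and substitute into x ≡ 14 (mod 17): 532·t ≡ 14 − 412 = -398 (mod 17).
    Reduce coefficients mod 17: 5·t ≡ 10 (mod 17).
    The inverse of 5 mod 17 is 7 (since 5·7 = 35 = 2·17 + 1), so t ≡ 7·10 = 70 ≡ 2 (mod 17).
    Then x = 412 + 532·2 = 1476, valid modulo lcm(532, 17) = 9044: x ≡ 1476 (mod 9044).
Verify against each original: 1476 mod 4 = 0, 1476 mod 19 = 13, 1476 mod 7 = 6, 1476 mod 17 = 14.

x ≡ 1476 (mod 9044).


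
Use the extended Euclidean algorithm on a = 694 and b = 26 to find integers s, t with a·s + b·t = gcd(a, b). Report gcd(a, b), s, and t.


Euclidean algorithm on (694, 26) — divide until remainder is 0:
  694 = 26 · 26 + 18
  26 = 1 · 18 + 8
  18 = 2 · 8 + 2
  8 = 4 · 2 + 0
gcd(694, 26) = 2.
Track Bezout coefficients alongside the remainders: start with r₀ = 694 = a·1 + b·0 (s = 1, t = 0) and r₁ = 26 = a·0 + b·1 (s = 0, t = 1); each new remainder r_{k+1} = r_{k-1} − q_k·r_k inherits s_{k+1} = s_{k-1} − q_k·s_k, t_{k+1} = t_{k-1} − q_k·t_k, so r_k = a·s_k + b·t_k at every step:
  q = 26: r = 18, s = 1 − 26·0 = 1, t = 0 − 26·1 = -26  (check: 694·1 + 26·(-26) = 18)
  q = 1: r = 8, s = 0 − 1·1 = -1, t = 1 − 1·(-26) = 27  (check: 694·(-1) + 26·27 = 8)
  q = 2: r = 2, s = 1 − 2·(-1) = 3, t = -26 − 2·27 = -80  (check: 694·3 + 26·(-80) = 2)
The row with r = 2 (the gcd) gives the Bezout coefficients s = 3, t = -80.
Result: 694 · (3) + 26 · (-80) = 2.

gcd(694, 26) = 2; s = 3, t = -80 (check: 694·3 + 26·(-80) = 2).


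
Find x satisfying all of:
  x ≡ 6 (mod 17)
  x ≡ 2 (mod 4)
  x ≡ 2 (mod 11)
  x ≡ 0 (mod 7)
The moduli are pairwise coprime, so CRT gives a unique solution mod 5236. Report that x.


Product of moduli M = 17 · 4 · 11 · 7 = 5236.
Merge one congruence at a time:
  Start: x ≡ 6 (mod 17).
  Combine with x ≡ 2 (mod 4); new modulus lcm = 68.
    Write x = 6 + 17·t and substitute into x ≡ 2 (mod 4): 17·t ≡ 2 − 6 = -4 (mod 4).
    Reduce coefficients mod 4: 1·t ≡ 0 (mod 4).
    So t ≡ 0 (mod 4).
    Then x = 6 + 17·0 = 6, valid modulo lcm(17, 4) = 68: x ≡ 6 (mod 68).
  Combine with x ≡ 2 (mod 11); new modulus lcm = 748.
    Write x = 6 + 68·t and substitute into x ≡ 2 (mod 11): 68·t ≡ 2 − 6 = -4 (mod 11).
    Reduce coefficients mod 11: 2·t ≡ 7 (mod 11).
    The inverse of 2 mod 11 is 6 (since 2·6 = 12 = 1·11 + 1), so t ≡ 6·7 = 42 ≡ 9 (mod 11).
    Then x = 6 + 68·9 = 618, valid modulo lcm(68, 11) = 748: x ≡ 618 (mod 748).
  Combine with x ≡ 0 (mod 7); new modulus lcm = 5236.
    Write x = 618 + 748·t and substitute into x ≡ 0 (mod 7): 748·t ≡ 0 − 618 = -618 (mod 7).
    Reduce coefficients mod 7: 6·t ≡ 5 (mod 7).
    The inverse of 6 mod 7 is 6 (since 6·6 = 36 = 5·7 + 1), so t ≡ 6·5 = 30 ≡ 2 (mod 7).
    Then x = 618 + 748·2 = 2114, valid modulo lcm(748, 7) = 5236: x ≡ 2114 (mod 5236).
Verify against each original: 2114 mod 17 = 6, 2114 mod 4 = 2, 2114 mod 11 = 2, 2114 mod 7 = 0.

x ≡ 2114 (mod 5236).


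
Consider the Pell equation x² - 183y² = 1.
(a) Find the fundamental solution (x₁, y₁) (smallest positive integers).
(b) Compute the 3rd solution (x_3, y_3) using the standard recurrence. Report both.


Step 1: Find the fundamental solution (x₁, y₁) of x² - 183y² = 1.
  Expand √183 as a continued fraction. a₀ = ⌊√183⌋ = 13; iterate m_{k+1} = d_k·a_k − m_k, d_{k+1} = (183 − m_{k+1}²)/d_k, a_{k+1} = ⌊(a₀ + m_{k+1})/d_{k+1}⌋ (starting m₀ = 0, d₀ = 1), with convergents p_k = a_k·p_{k-1} + p_{k-2}, q_k = a_k·q_{k-1} + q_{k-2} (p₋₁ = 1, q₋₁ = 0):
  k = 0: a₀ = 13; p₀/q₀ = 13/1; p₀² − 183·q₀² = 169 − 183 = -14.
  k = 1: m = 13, d = 14, a = ⌊(13 + 13)/14⌋ = 1; p/q = (1·13 + 1)/(1·1 + 0) = 14/1; p² − 183·q² = 196 − 183 = 13.
  k = 2: m = 1, d = 13, a = ⌊(13 + 1)/13⌋ = 1; p/q = (1·14 + 13)/(1·1 + 1) = 27/2; p² − 183·q² = 729 − 732 = -3.
  k = 3: m = 12, d = 3, a = ⌊(13 + 12)/3⌋ = 8; p/q = (8·27 + 14)/(8·2 + 1) = 230/17; p² − 183·q² = 52900 − 52887 = 13.
  k = 4: m = 12, d = 13, a = ⌊(13 + 12)/13⌋ = 1; p/q = (1·230 + 27)/(1·17 + 2) = 257/19; p² − 183·q² = 66049 − 66063 = -14.
  k = 5: m = 1, d = 14, a = ⌊(13 + 1)/14⌋ = 1; p/q = (1·257 + 230)/(1·19 + 17) = 487/36; p² − 183·q² = 237169 − 237168 = 1.
  The first convergent with p² − 183·q² = 1 gives the fundamental solution (x₁, y₁) = (487, 36).
Step 2: Apply the recurrence (x_{n+1}, y_{n+1}) = (x₁x_n + 183y₁y_n, x₁y_n + y₁x_n) repeatedly.
  From (x_1, y_1) = (487, 36): x_2 = 487·487 + 183·36·36 = 474337; y_2 = 487·36 + 36·487 = 35064.
  From (x_2, y_2) = (474337, 35064): x_3 = 487·474337 + 183·36·35064 = 462003751; y_3 = 487·35064 + 36·474337 = 34152300.
Step 3: Verify x_3² - 183·y_3² = 213447465938070001 - 213447465938070000 = 1 (should be 1). ✓

(x_1, y_1) = (487, 36); (x_3, y_3) = (462003751, 34152300).


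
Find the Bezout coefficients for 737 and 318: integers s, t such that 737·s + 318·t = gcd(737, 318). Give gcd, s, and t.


Euclidean algorithm on (737, 318) — divide until remainder is 0:
  737 = 2 · 318 + 101
  318 = 3 · 101 + 15
  101 = 6 · 15 + 11
  15 = 1 · 11 + 4
  11 = 2 · 4 + 3
  4 = 1 · 3 + 1
  3 = 3 · 1 + 0
gcd(737, 318) = 1.
Track Bezout coefficients alongside the remainders: start with r₀ = 737 = a·1 + b·0 (s = 1, t = 0) and r₁ = 318 = a·0 + b·1 (s = 0, t = 1); each new remainder r_{k+1} = r_{k-1} − q_k·r_k inherits s_{k+1} = s_{k-1} − q_k·s_k, t_{k+1} = t_{k-1} − q_k·t_k, so r_k = a·s_k + b·t_k at every step:
  q = 2: r = 101, s = 1 − 2·0 = 1, t = 0 − 2·1 = -2  (check: 737·1 + 318·(-2) = 101)
  q = 3: r = 15, s = 0 − 3·1 = -3, t = 1 − 3·(-2) = 7  (check: 737·(-3) + 318·7 = 15)
  q = 6: r = 11, s = 1 − 6·(-3) = 19, t = -2 − 6·7 = -44  (check: 737·19 + 318·(-44) = 11)
  q = 1: r = 4, s = -3 − 1·19 = -22, t = 7 − 1·(-44) = 51  (check: 737·(-22) + 318·51 = 4)
  q = 2: r = 3, s = 19 − 2·(-22) = 63, t = -44 − 2·51 = -146  (check: 737·63 + 318·(-146) = 3)
  q = 1: r = 1, s = -22 − 1·63 = -85, t = 51 − 1·(-146) = 197  (check: 737·(-85) + 318·197 = 1)
The row with r = 1 (the gcd) gives the Bezout coefficients s = -85, t = 197.
Result: 737 · (-85) + 318 · (197) = 1.

gcd(737, 318) = 1; s = -85, t = 197 (check: 737·(-85) + 318·197 = 1).


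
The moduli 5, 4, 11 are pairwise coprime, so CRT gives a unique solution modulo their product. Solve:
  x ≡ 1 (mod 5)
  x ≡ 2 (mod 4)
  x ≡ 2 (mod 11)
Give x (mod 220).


Moduli 5, 4, 11 are pairwise coprime; by CRT there is a unique solution modulo M = 5 · 4 · 11 = 220.
Solve pairwise, accumulating the modulus:
  Start with x ≡ 1 (mod 5).
  Combine with x ≡ 2 (mod 4): since gcd(5, 4) = 1, we get a unique residue mod 20.
    Write x = 1 + 5·t and substitute into x ≡ 2 (mod 4): 5·t ≡ 2 − 1 = 1 (mod 4).
    Reduce coefficients mod 4: 1·t ≡ 1 (mod 4).
    So t ≡ 1 (mod 4).
    Then x = 1 + 5·1 = 6, valid modulo lcm(5, 4) = 20: x ≡ 6 (mod 20).
  Combine with x ≡ 2 (mod 11): since gcd(20, 11) = 1, we get a unique residue mod 220.
    Write x = 6 + 20·t and substitute into x ≡ 2 (mod 11): 20·t ≡ 2 − 6 = -4 (mod 11).
    Reduce coefficients mod 11: 9·t ≡ 7 (mod 11).
    The inverse of 9 mod 11 is 5 (since 9·5 = 45 = 4·11 + 1), so t ≡ 5·7 = 35 ≡ 2 (mod 11).
    Then x = 6 + 20·2 = 46, valid modulo lcm(20, 11) = 220: x ≡ 46 (mod 220).
Verify: 46 mod 5 = 1 ✓, 46 mod 4 = 2 ✓, 46 mod 11 = 2 ✓.

x ≡ 46 (mod 220).


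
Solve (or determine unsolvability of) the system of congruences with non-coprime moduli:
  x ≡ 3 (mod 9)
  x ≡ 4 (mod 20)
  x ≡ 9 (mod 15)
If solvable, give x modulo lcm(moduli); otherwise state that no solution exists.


Moduli 9, 20, 15 are not pairwise coprime, so CRT works modulo lcm(m_i) when all pairwise compatibility conditions hold.
Pairwise compatibility: gcd(m_i, m_j) must divide a_i - a_j for every pair.
Merge one congruence at a time:
  Start: x ≡ 3 (mod 9).
  Combine with x ≡ 4 (mod 20): gcd(9, 20) = 1; 4 - 3 = 1, which IS divisible by 1, so compatible.
    Write x = 3 + 9·t and substitute into x ≡ 4 (mod 20): 9·t ≡ 4 − 3 = 1 (mod 20).
    The inverse of 9 mod 20 is 9 (since 9·9 = 81 = 4·20 + 1), so t ≡ 9·1 = 9 ≡ 9 (mod 20).
    Then x = 3 + 9·9 = 84, valid modulo lcm(9, 20) = 180: x ≡ 84 (mod 180).
  Combine with x ≡ 9 (mod 15): gcd(180, 15) = 15; 9 - 84 = -75, which IS divisible by 15, so compatible.
    Write x = 84 + 180·t and substitute into x ≡ 9 (mod 15): 180·t ≡ 9 − 84 = -75 (mod 15).
    Divide the congruence (and modulus) by g = 15: 12·t ≡ -5 (mod 1).
    Modulo 1 every t works; take t = 0.
    Then x = 84 + 180·0 = 84, valid modulo lcm(180, 15) = 180: x ≡ 84 (mod 180).
Verify: 84 mod 9 = 3, 84 mod 20 = 4, 84 mod 15 = 9.

x ≡ 84 (mod 180).


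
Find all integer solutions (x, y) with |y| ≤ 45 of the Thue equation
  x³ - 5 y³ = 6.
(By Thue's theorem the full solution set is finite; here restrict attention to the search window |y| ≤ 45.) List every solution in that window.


The equation is x³ - 5y³ = 6. For fixed y, x³ = 5·y³ + 6, so a solution requires the RHS to be a perfect cube.
Strategy: iterate y from -45 to 45, compute RHS = 5·y³ + 6, and check whether it is a (positive or negative) perfect cube.
Check small values of y:
  y = 0: RHS = 6 is not a perfect cube.
  y = 1: RHS = 11 is not a perfect cube.
  y = -1: RHS = 1 = (1)³ ⇒ x = 1 works.
  y = 2: RHS = 46 is not a perfect cube.
  y = -2: RHS = -34 is not a perfect cube.
  y = 3: RHS = 141 is not a perfect cube.
  y = -3: RHS = -129 is not a perfect cube.
Continuing the search up to |y| = 45 finds no further solutions beyond those listed.
Collected solutions: (1, -1).

Solutions (with |y| ≤ 45): (1, -1).


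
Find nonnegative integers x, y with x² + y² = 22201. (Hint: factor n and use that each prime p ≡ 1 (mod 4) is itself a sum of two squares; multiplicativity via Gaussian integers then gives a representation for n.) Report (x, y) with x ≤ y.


Step 1: Factor n = 22201 = 149^2.
Step 2: Check the mod-4 condition on each prime factor: 149 ≡ 1 (mod 4), exponent 2.
All primes ≡ 3 (mod 4) appear to even exponent (or don't appear), so by the two-squares theorem n IS expressible as a sum of two squares.
Step 3: Build a representation. Here n = 149 · 149 is a product of primes ≡ 1 (mod 4). Each prime p ≡ 1 (mod 4) is itself a sum of two squares; find a² by testing p − a² for a perfect square:
  149: 149 − 1² = 148, 149 − 2² = 145, 149 − 3² = 140, 149 − 4² = 133, 149 − 5² = 124, 149 − 6² = 113, 149 − 7² = 100 = 10² ⇒ 149 = 7² + 10².
  Combine using the Brahmagupta–Fibonacci identity (a² + b²)(c² + d²) = (ac − bd)² + (ad + bc)² = (ac + bd)² + (ad − bc)²:
  149 · 149 = 22201: from (7² + 10²)(7² + 10²), take (7·7 − 10·10, 7·10 + 10·7) = (49 − 100, 70 + 70) = (-51, 140); dropping signs (only squares matter) gives (51, 140); check 51² + 140² = 2601 + 19600 = 22201 ✓.
Step 4: Order so x ≤ y and verify: 51² + 140² = 2601 + 19600 = 22201 = n. ✓

n = 22201 = 51² + 140² (one valid representation with x ≤ y).


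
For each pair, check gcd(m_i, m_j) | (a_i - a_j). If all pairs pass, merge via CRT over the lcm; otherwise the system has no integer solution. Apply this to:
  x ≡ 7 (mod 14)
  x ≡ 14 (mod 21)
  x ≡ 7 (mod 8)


Moduli 14, 21, 8 are not pairwise coprime, so CRT works modulo lcm(m_i) when all pairwise compatibility conditions hold.
Pairwise compatibility: gcd(m_i, m_j) must divide a_i - a_j for every pair.
Merge one congruence at a time:
  Start: x ≡ 7 (mod 14).
  Combine with x ≡ 14 (mod 21): gcd(14, 21) = 7; 14 - 7 = 7, which IS divisible by 7, so compatible.
    Write x = 7 + 14·t and substitute into x ≡ 14 (mod 21): 14·t ≡ 14 − 7 = 7 (mod 21).
    Divide the congruence (and modulus) by g = 7: 2·t ≡ 1 (mod 3).
    The inverse of 2 mod 3 is 2 (since 2·2 = 4 = 1·3 + 1), so t ≡ 2·1 = 2 ≡ 2 (mod 3).
    Then x = 7 + 14·2 = 35, valid modulo lcm(14, 21) = 42: x ≡ 35 (mod 42).
  Combine with x ≡ 7 (mod 8): gcd(42, 8) = 2; 7 - 35 = -28, which IS divisible by 2, so compatible.
    Write x = 35 + 42·t and substitute into x ≡ 7 (mod 8): 42·t ≡ 7 − 35 = -28 (mod 8).
    Divide the congruence (and modulus) by g = 2: 21·t ≡ -14 (mod 4).
    Reduce coefficients mod 4: 1·t ≡ 2 (mod 4).
    So t ≡ 2 (mod 4).
    Then x = 35 + 42·2 = 119, valid modulo lcm(42, 8) = 168: x ≡ 119 (mod 168).
Verify: 119 mod 14 = 7, 119 mod 21 = 14, 119 mod 8 = 7.

x ≡ 119 (mod 168).


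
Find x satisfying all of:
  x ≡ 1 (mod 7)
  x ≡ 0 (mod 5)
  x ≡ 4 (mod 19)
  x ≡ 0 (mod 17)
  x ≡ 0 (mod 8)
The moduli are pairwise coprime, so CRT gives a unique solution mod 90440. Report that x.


Product of moduli M = 7 · 5 · 19 · 17 · 8 = 90440.
Merge one congruence at a time:
  Start: x ≡ 1 (mod 7).
  Combine with x ≡ 0 (mod 5); new modulus lcm = 35.
    Write x = 1 + 7·t and substitute into x ≡ 0 (mod 5): 7·t ≡ 0 − 1 = -1 (mod 5).
    Reduce coefficients mod 5: 2·t ≡ 4 (mod 5).
    The inverse of 2 mod 5 is 3 (since 2·3 = 6 = 1·5 + 1), so t ≡ 3·4 = 12 ≡ 2 (mod 5).
    Then x = 1 + 7·2 = 15, valid modulo lcm(7, 5) = 35: x ≡ 15 (mod 35).
  Combine with x ≡ 4 (mod 19); new modulus lcm = 665.
    Write x = 15 + 35·t and substitute into x ≡ 4 (mod 19): 35·t ≡ 4 − 15 = -11 (mod 19).
    Reduce coefficients mod 19: 16·t ≡ 8 (mod 19).
    The inverse of 16 mod 19 is 6 (since 16·6 = 96 = 5·19 + 1), so t ≡ 6·8 = 48 ≡ 10 (mod 19).
    Then x = 15 + 35·10 = 365, valid modulo lcm(35, 19) = 665: x ≡ 365 (mod 665).
  Combine with x ≡ 0 (mod 17); new modulus lcm = 11305.
    Write x = 365 + 665·t and substitute into x ≡ 0 (mod 17): 665·t ≡ 0 − 365 = -365 (mod 17).
    Reduce coefficients mod 17: 2·t ≡ 9 (mod 17).
    The inverse of 2 mod 17 is 9 (since 2·9 = 18 = 1·17 + 1), so t ≡ 9·9 = 81 ≡ 13 (mod 17).
    Then x = 365 + 665·13 = 9010, valid modulo lcm(665, 17) = 11305: x ≡ 9010 (mod 11305).
  Combine with x ≡ 0 (mod 8); new modulus lcm = 90440.
    Write x = 9010 + 11305·t and substitute into x ≡ 0 (mod 8): 11305·t ≡ 0 − 9010 = -9010 (mod 8).
    Reduce coefficients mod 8: 1·t ≡ 6 (mod 8).
    So t ≡ 6 (mod 8).
    Then x = 9010 + 11305·6 = 76840, valid modulo lcm(11305, 8) = 90440: x ≡ 76840 (mod 90440).
Verify against each original: 76840 mod 7 = 1, 76840 mod 5 = 0, 76840 mod 19 = 4, 76840 mod 17 = 0, 76840 mod 8 = 0.

x ≡ 76840 (mod 90440).


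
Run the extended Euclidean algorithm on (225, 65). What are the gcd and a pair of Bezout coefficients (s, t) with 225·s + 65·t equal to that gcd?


Euclidean algorithm on (225, 65) — divide until remainder is 0:
  225 = 3 · 65 + 30
  65 = 2 · 30 + 5
  30 = 6 · 5 + 0
gcd(225, 65) = 5.
Track Bezout coefficients alongside the remainders: start with r₀ = 225 = a·1 + b·0 (s = 1, t = 0) and r₁ = 65 = a·0 + b·1 (s = 0, t = 1); each new remainder r_{k+1} = r_{k-1} − q_k·r_k inherits s_{k+1} = s_{k-1} − q_k·s_k, t_{k+1} = t_{k-1} − q_k·t_k, so r_k = a·s_k + b·t_k at every step:
  q = 3: r = 30, s = 1 − 3·0 = 1, t = 0 − 3·1 = -3  (check: 225·1 + 65·(-3) = 30)
  q = 2: r = 5, s = 0 − 2·1 = -2, t = 1 − 2·(-3) = 7  (check: 225·(-2) + 65·7 = 5)
The row with r = 5 (the gcd) gives the Bezout coefficients s = -2, t = 7.
Result: 225 · (-2) + 65 · (7) = 5.

gcd(225, 65) = 5; s = -2, t = 7 (check: 225·(-2) + 65·7 = 5).


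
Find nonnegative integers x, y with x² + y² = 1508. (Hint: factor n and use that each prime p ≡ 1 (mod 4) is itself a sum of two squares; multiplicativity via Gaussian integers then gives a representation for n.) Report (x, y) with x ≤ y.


Step 1: Factor n = 1508 = 2^2 · 13 · 29.
Step 2: Check the mod-4 condition on each prime factor: 2 = 2 (special); 13 ≡ 1 (mod 4), exponent 1; 29 ≡ 1 (mod 4), exponent 1.
All primes ≡ 3 (mod 4) appear to even exponent (or don't appear), so by the two-squares theorem n IS expressible as a sum of two squares.
Step 3: Build a representation. Group n = k² · m with k = 2 and m = 13 · 29 = 377 (a product of primes ≡ 1 (mod 4)); a representation of m scales to one of n via (k·x)² + (k·y)² = k²(x² + y²). Each prime p ≡ 1 (mod 4) is itself a sum of two squares; find a² by testing p − a² for a perfect square:
  13: 13 − 1² = 12, 13 − 2² = 9 = 3² ⇒ 13 = 2² + 3².
  29: 29 − 1² = 28, 29 − 2² = 25 = 5² ⇒ 29 = 2² + 5².
  Combine using the Brahmagupta–Fibonacci identity (a² + b²)(c² + d²) = (ac − bd)² + (ad + bc)² = (ac + bd)² + (ad − bc)²:
  13 · 29 = 377: from (2² + 3²)(2² + 5²), take (2·2 − 3·5, 2·5 + 3·2) = (4 − 15, 10 + 6) = (-11, 16); dropping signs (only squares matter) gives (11, 16); check 11² + 16² = 121 + 256 = 377 ✓.
  Scale by k = 2: (2·11, 2·16) = (22, 32).
Step 4: Order so x ≤ y and verify: 22² + 32² = 484 + 1024 = 1508 = n. ✓

n = 1508 = 22² + 32² (one valid representation with x ≤ y).


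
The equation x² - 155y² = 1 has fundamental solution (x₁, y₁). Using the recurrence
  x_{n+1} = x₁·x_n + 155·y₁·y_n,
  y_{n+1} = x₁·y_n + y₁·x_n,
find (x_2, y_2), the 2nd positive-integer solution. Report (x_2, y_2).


Step 1: Find the fundamental solution (x₁, y₁) of x² - 155y² = 1.
  Expand √155 as a continued fraction. a₀ = ⌊√155⌋ = 12; iterate m_{k+1} = d_k·a_k − m_k, d_{k+1} = (155 − m_{k+1}²)/d_k, a_{k+1} = ⌊(a₀ + m_{k+1})/d_{k+1}⌋ (starting m₀ = 0, d₀ = 1), with convergents p_k = a_k·p_{k-1} + p_{k-2}, q_k = a_k·q_{k-1} + q_{k-2} (p₋₁ = 1, q₋₁ = 0):
  k = 0: a₀ = 12; p₀/q₀ = 12/1; p₀² − 155·q₀² = 144 − 155 = -11.
  k = 1: m = 12, d = 11, a = ⌊(12 + 12)/11⌋ = 2; p/q = (2·12 + 1)/(2·1 + 0) = 25/2; p² − 155·q² = 625 − 620 = 5.
  k = 2: m = 10, d = 5, a = ⌊(12 + 10)/5⌋ = 4; p/q = (4·25 + 12)/(4·2 + 1) = 112/9; p² − 155·q² = 12544 − 12555 = -11.
  k = 3: m = 10, d = 11, a = ⌊(12 + 10)/11⌋ = 2; p/q = (2·112 + 25)/(2·9 + 2) = 249/20; p² − 155·q² = 62001 − 62000 = 1.
  The first convergent with p² − 155·q² = 1 gives the fundamental solution (x₁, y₁) = (249, 20).
Step 2: Apply the recurrence (x_{n+1}, y_{n+1}) = (x₁x_n + 155y₁y_n, x₁y_n + y₁x_n) repeatedly.
  From (x_1, y_1) = (249, 20): x_2 = 249·249 + 155·20·20 = 124001; y_2 = 249·20 + 20·249 = 9960.
Step 3: Verify x_2² - 155·y_2² = 15376248001 - 15376248000 = 1 (should be 1). ✓

(x_1, y_1) = (249, 20); (x_2, y_2) = (124001, 9960).


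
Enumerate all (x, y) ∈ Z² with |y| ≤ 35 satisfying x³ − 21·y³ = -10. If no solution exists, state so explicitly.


The equation is x³ - 21y³ = -10. For fixed y, x³ = 21·y³ − 10, so a solution requires the RHS to be a perfect cube.
Strategy: iterate y from -35 to 35, compute RHS = 21·y³ − 10, and check whether it is a (positive or negative) perfect cube.
Check small values of y:
  y = 0: RHS = -10 is not a perfect cube.
  y = 1: RHS = 11 is not a perfect cube.
  y = -1: RHS = -31 is not a perfect cube.
  y = 2: RHS = 158 is not a perfect cube.
  y = -2: RHS = -178 is not a perfect cube.
  y = 3: RHS = 557 is not a perfect cube.
  y = -3: RHS = -577 is not a perfect cube.
Continuing the search up to |y| = 35 finds no solutions either.
No (x, y) in the scanned range satisfies the equation.

No integer solutions with |y| ≤ 35.


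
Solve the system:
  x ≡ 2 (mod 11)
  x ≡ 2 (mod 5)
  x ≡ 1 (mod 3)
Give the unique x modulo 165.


Moduli 11, 5, 3 are pairwise coprime; by CRT there is a unique solution modulo M = 11 · 5 · 3 = 165.
Solve pairwise, accumulating the modulus:
  Start with x ≡ 2 (mod 11).
  Combine with x ≡ 2 (mod 5): since gcd(11, 5) = 1, we get a unique residue mod 55.
    Write x = 2 + 11·t and substitute into x ≡ 2 (mod 5): 11·t ≡ 2 − 2 = 0 (mod 5).
    Reduce coefficients mod 5: 1·t ≡ 0 (mod 5).
    So t ≡ 0 (mod 5).
    Then x = 2 + 11·0 = 2, valid modulo lcm(11, 5) = 55: x ≡ 2 (mod 55).
  Combine with x ≡ 1 (mod 3): since gcd(55, 3) = 1, we get a unique residue mod 165.
    Write x = 2 + 55·t and substitute into x ≡ 1 (mod 3): 55·t ≡ 1 − 2 = -1 (mod 3).
    Reduce coefficients mod 3: 1·t ≡ 2 (mod 3).
    So t ≡ 2 (mod 3).
    Then x = 2 + 55·2 = 112, valid modulo lcm(55, 3) = 165: x ≡ 112 (mod 165).
Verify: 112 mod 11 = 2 ✓, 112 mod 5 = 2 ✓, 112 mod 3 = 1 ✓.

x ≡ 112 (mod 165).


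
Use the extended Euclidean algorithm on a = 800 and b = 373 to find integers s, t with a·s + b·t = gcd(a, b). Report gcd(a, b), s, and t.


Euclidean algorithm on (800, 373) — divide until remainder is 0:
  800 = 2 · 373 + 54
  373 = 6 · 54 + 49
  54 = 1 · 49 + 5
  49 = 9 · 5 + 4
  5 = 1 · 4 + 1
  4 = 4 · 1 + 0
gcd(800, 373) = 1.
Track Bezout coefficients alongside the remainders: start with r₀ = 800 = a·1 + b·0 (s = 1, t = 0) and r₁ = 373 = a·0 + b·1 (s = 0, t = 1); each new remainder r_{k+1} = r_{k-1} − q_k·r_k inherits s_{k+1} = s_{k-1} − q_k·s_k, t_{k+1} = t_{k-1} − q_k·t_k, so r_k = a·s_k + b·t_k at every step:
  q = 2: r = 54, s = 1 − 2·0 = 1, t = 0 − 2·1 = -2  (check: 800·1 + 373·(-2) = 54)
  q = 6: r = 49, s = 0 − 6·1 = -6, t = 1 − 6·(-2) = 13  (check: 800·(-6) + 373·13 = 49)
  q = 1: r = 5, s = 1 − 1·(-6) = 7, t = -2 − 1·13 = -15  (check: 800·7 + 373·(-15) = 5)
  q = 9: r = 4, s = -6 − 9·7 = -69, t = 13 − 9·(-15) = 148  (check: 800·(-69) + 373·148 = 4)
  q = 1: r = 1, s = 7 − 1·(-69) = 76, t = -15 − 1·148 = -163  (check: 800·76 + 373·(-163) = 1)
The row with r = 1 (the gcd) gives the Bezout coefficients s = 76, t = -163.
Result: 800 · (76) + 373 · (-163) = 1.

gcd(800, 373) = 1; s = 76, t = -163 (check: 800·76 + 373·(-163) = 1).


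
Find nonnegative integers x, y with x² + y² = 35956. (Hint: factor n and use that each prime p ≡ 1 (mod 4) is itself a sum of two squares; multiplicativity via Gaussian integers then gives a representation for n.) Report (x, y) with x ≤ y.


Step 1: Factor n = 35956 = 2^2 · 89 · 101.
Step 2: Check the mod-4 condition on each prime factor: 2 = 2 (special); 89 ≡ 1 (mod 4), exponent 1; 101 ≡ 1 (mod 4), exponent 1.
All primes ≡ 3 (mod 4) appear to even exponent (or don't appear), so by the two-squares theorem n IS expressible as a sum of two squares.
Step 3: Build a representation. Group n = k² · m with k = 2 and m = 89 · 101 = 8989 (a product of primes ≡ 1 (mod 4)); a representation of m scales to one of n via (k·x)² + (k·y)² = k²(x² + y²). Each prime p ≡ 1 (mod 4) is itself a sum of two squares; find a² by testing p − a² for a perfect square:
  89: 89 − 1² = 88, 89 − 2² = 85, 89 − 3² = 80, 89 − 4² = 73, 89 − 5² = 64 = 8² ⇒ 89 = 5² + 8².
  101: 101 − 1² = 100 = 10² ⇒ 101 = 1² + 10².
  Combine using the Brahmagupta–Fibonacci identity (a² + b²)(c² + d²) = (ac − bd)² + (ad + bc)² = (ac + bd)² + (ad − bc)²:
  89 · 101 = 8989: from (5² + 8²)(1² + 10²), take (5·1 − 8·10, 5·10 + 8·1) = (5 − 80, 50 + 8) = (-75, 58); dropping signs (only squares matter) gives (75, 58); check 75² + 58² = 5625 + 3364 = 8989 ✓.
  Scale by k = 2: (2·75, 2·58) = (150, 116).
Step 4: Order so x ≤ y and verify: 116² + 150² = 13456 + 22500 = 35956 = n. ✓

n = 35956 = 116² + 150² (one valid representation with x ≤ y).


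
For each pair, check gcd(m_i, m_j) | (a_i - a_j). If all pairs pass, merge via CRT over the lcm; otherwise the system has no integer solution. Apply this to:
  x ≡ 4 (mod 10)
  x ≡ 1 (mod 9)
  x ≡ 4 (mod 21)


Moduli 10, 9, 21 are not pairwise coprime, so CRT works modulo lcm(m_i) when all pairwise compatibility conditions hold.
Pairwise compatibility: gcd(m_i, m_j) must divide a_i - a_j for every pair.
Merge one congruence at a time:
  Start: x ≡ 4 (mod 10).
  Combine with x ≡ 1 (mod 9): gcd(10, 9) = 1; 1 - 4 = -3, which IS divisible by 1, so compatible.
    Write x = 4 + 10·t and substitute into x ≡ 1 (mod 9): 10·t ≡ 1 − 4 = -3 (mod 9).
    Reduce coefficients mod 9: 1·t ≡ 6 (mod 9).
    So t ≡ 6 (mod 9).
    Then x = 4 + 10·6 = 64, valid modulo lcm(10, 9) = 90: x ≡ 64 (mod 90).
  Combine with x ≡ 4 (mod 21): gcd(90, 21) = 3; 4 - 64 = -60, which IS divisible by 3, so compatible.
    Write x = 64 + 90·t and substitute into x ≡ 4 (mod 21): 90·t ≡ 4 − 64 = -60 (mod 21).
    Divide the congruence (and modulus) by g = 3: 30·t ≡ -20 (mod 7).
    Reduce coefficients mod 7: 2·t ≡ 1 (mod 7).
    The inverse of 2 mod 7 is 4 (since 2·4 = 8 = 1·7 + 1), so t ≡ 4·1 = 4 ≡ 4 (mod 7).
    Then x = 64 + 90·4 = 424, valid modulo lcm(90, 21) = 630: x ≡ 424 (mod 630).
Verify: 424 mod 10 = 4, 424 mod 9 = 1, 424 mod 21 = 4.

x ≡ 424 (mod 630).


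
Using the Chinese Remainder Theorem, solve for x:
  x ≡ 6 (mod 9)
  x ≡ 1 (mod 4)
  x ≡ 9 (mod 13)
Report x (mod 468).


Moduli 9, 4, 13 are pairwise coprime; by CRT there is a unique solution modulo M = 9 · 4 · 13 = 468.
Solve pairwise, accumulating the modulus:
  Start with x ≡ 6 (mod 9).
  Combine with x ≡ 1 (mod 4): since gcd(9, 4) = 1, we get a unique residue mod 36.
    Write x = 6 + 9·t and substitute into x ≡ 1 (mod 4): 9·t ≡ 1 − 6 = -5 (mod 4).
    Reduce coefficients mod 4: 1·t ≡ 3 (mod 4).
    So t ≡ 3 (mod 4).
    Then x = 6 + 9·3 = 33, valid modulo lcm(9, 4) = 36: x ≡ 33 (mod 36).
  Combine with x ≡ 9 (mod 13): since gcd(36, 13) = 1, we get a unique residue mod 468.
    Write x = 33 + 36·t and substitute into x ≡ 9 (mod 13): 36·t ≡ 9 − 33 = -24 (mod 13).
    Reduce coefficients mod 13: 10·t ≡ 2 (mod 13).
    The inverse of 10 mod 13 is 4 (since 10·4 = 40 = 3·13 + 1), so t ≡ 4·2 = 8 ≡ 8 (mod 13).
    Then x = 33 + 36·8 = 321, valid modulo lcm(36, 13) = 468: x ≡ 321 (mod 468).
Verify: 321 mod 9 = 6 ✓, 321 mod 4 = 1 ✓, 321 mod 13 = 9 ✓.

x ≡ 321 (mod 468).


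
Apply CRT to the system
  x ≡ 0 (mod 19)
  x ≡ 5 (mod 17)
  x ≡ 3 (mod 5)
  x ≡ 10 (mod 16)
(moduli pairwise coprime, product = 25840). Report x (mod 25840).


Product of moduli M = 19 · 17 · 5 · 16 = 25840.
Merge one congruence at a time:
  Start: x ≡ 0 (mod 19).
  Combine with x ≡ 5 (mod 17); new modulus lcm = 323.
    Write x = 0 + 19·t and substitute into x ≡ 5 (mod 17): 19·t ≡ 5 − 0 = 5 (mod 17).
    Reduce coefficients mod 17: 2·t ≡ 5 (mod 17).
    The inverse of 2 mod 17 is 9 (since 2·9 = 18 = 1·17 + 1), so t ≡ 9·5 = 45 ≡ 11 (mod 17).
    Then x = 0 + 19·11 = 209, valid modulo lcm(19, 17) = 323: x ≡ 209 (mod 323).
  Combine with x ≡ 3 (mod 5); new modulus lcm = 1615.
    Write x = 209 + 323·t and substitute into x ≡ 3 (mod 5): 323·t ≡ 3 − 209 = -206 (mod 5).
    Reduce coefficients mod 5: 3·t ≡ 4 (mod 5).
    The inverse of 3 mod 5 is 2 (since 3·2 = 6 = 1·5 + 1), so t ≡ 2·4 = 8 ≡ 3 (mod 5).
    Then x = 209 + 323·3 = 1178, valid modulo lcm(323, 5) = 1615: x ≡ 1178 (mod 1615).
  Combine with x ≡ 10 (mod 16); new modulus lcm = 25840.
    Write x = 1178 + 1615·t and substitute into x ≡ 10 (mod 16): 1615·t ≡ 10 − 1178 = -1168 (mod 16).
    Reduce coefficients mod 16: 15·t ≡ 0 (mod 16).
    The inverse of 15 mod 16 is 15 (since 15·15 = 225 = 14·16 + 1), so t ≡ 15·0 = 0 ≡ 0 (mod 16).
    Then x = 1178 + 1615·0 = 1178, valid modulo lcm(1615, 16) = 25840: x ≡ 1178 (mod 25840).
Verify against each original: 1178 mod 19 = 0, 1178 mod 17 = 5, 1178 mod 5 = 3, 1178 mod 16 = 10.

x ≡ 1178 (mod 25840).


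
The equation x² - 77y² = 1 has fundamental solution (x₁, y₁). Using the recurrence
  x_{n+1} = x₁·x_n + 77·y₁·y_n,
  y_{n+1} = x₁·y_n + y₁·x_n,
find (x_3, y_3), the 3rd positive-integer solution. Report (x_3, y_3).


Step 1: Find the fundamental solution (x₁, y₁) of x² - 77y² = 1.
  Expand √77 as a continued fraction. a₀ = ⌊√77⌋ = 8; iterate m_{k+1} = d_k·a_k − m_k, d_{k+1} = (77 − m_{k+1}²)/d_k, a_{k+1} = ⌊(a₀ + m_{k+1})/d_{k+1}⌋ (starting m₀ = 0, d₀ = 1), with convergents p_k = a_k·p_{k-1} + p_{k-2}, q_k = a_k·q_{k-1} + q_{k-2} (p₋₁ = 1, q₋₁ = 0):
  k = 0: a₀ = 8; p₀/q₀ = 8/1; p₀² − 77·q₀² = 64 − 77 = -13.
  k = 1: m = 8, d = 13, a = ⌊(8 + 8)/13⌋ = 1; p/q = (1·8 + 1)/(1·1 + 0) = 9/1; p² − 77·q² = 81 − 77 = 4.
  k = 2: m = 5, d = 4, a = ⌊(8 + 5)/4⌋ = 3; p/q = (3·9 + 8)/(3·1 + 1) = 35/4; p² − 77·q² = 1225 − 1232 = -7.
  k = 3: m = 7, d = 7, a = ⌊(8 + 7)/7⌋ = 2; p/q = (2·35 + 9)/(2·4 + 1) = 79/9; p² − 77·q² = 6241 − 6237 = 4.
  k = 4: m = 7, d = 4, a = ⌊(8 + 7)/4⌋ = 3; p/q = (3·79 + 35)/(3·9 + 4) = 272/31; p² − 77·q² = 73984 − 73997 = -13.
  k = 5: m = 5, d = 13, a = ⌊(8 + 5)/13⌋ = 1; p/q = (1·272 + 79)/(1·31 + 9) = 351/40; p² − 77·q² = 123201 − 123200 = 1.
  The first convergent with p² − 77·q² = 1 gives the fundamental solution (x₁, y₁) = (351, 40).
Step 2: Apply the recurrence (x_{n+1}, y_{n+1}) = (x₁x_n + 77y₁y_n, x₁y_n + y₁x_n) repeatedly.
  From (x_1, y_1) = (351, 40): x_2 = 351·351 + 77·40·40 = 246401; y_2 = 351·40 + 40·351 = 28080.
  From (x_2, y_2) = (246401, 28080): x_3 = 351·246401 + 77·40·28080 = 172973151; y_3 = 351·28080 + 40·246401 = 19712120.
Step 3: Verify x_3² - 77·y_3² = 29919710966868801 - 29919710966868800 = 1 (should be 1). ✓

(x_1, y_1) = (351, 40); (x_3, y_3) = (172973151, 19712120).


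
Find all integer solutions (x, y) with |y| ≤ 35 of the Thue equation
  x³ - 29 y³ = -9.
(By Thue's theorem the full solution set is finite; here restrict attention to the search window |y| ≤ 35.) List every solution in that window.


The equation is x³ - 29y³ = -9. For fixed y, x³ = 29·y³ − 9, so a solution requires the RHS to be a perfect cube.
Strategy: iterate y from -35 to 35, compute RHS = 29·y³ − 9, and check whether it is a (positive or negative) perfect cube.
Check small values of y:
  y = 0: RHS = -9 is not a perfect cube.
  y = 1: RHS = 20 is not a perfect cube.
  y = -1: RHS = -38 is not a perfect cube.
  y = 2: RHS = 223 is not a perfect cube.
  y = -2: RHS = -241 is not a perfect cube.
  y = 3: RHS = 774 is not a perfect cube.
  y = -3: RHS = -792 is not a perfect cube.
Continuing the search up to |y| = 35 finds no solutions either.
No (x, y) in the scanned range satisfies the equation.

No integer solutions with |y| ≤ 35.


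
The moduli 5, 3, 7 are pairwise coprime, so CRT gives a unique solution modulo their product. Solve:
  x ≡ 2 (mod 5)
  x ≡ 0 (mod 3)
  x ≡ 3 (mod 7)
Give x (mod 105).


Moduli 5, 3, 7 are pairwise coprime; by CRT there is a unique solution modulo M = 5 · 3 · 7 = 105.
Solve pairwise, accumulating the modulus:
  Start with x ≡ 2 (mod 5).
  Combine with x ≡ 0 (mod 3): since gcd(5, 3) = 1, we get a unique residue mod 15.
    Write x = 2 + 5·t and substitute into x ≡ 0 (mod 3): 5·t ≡ 0 − 2 = -2 (mod 3).
    Reduce coefficients mod 3: 2·t ≡ 1 (mod 3).
    The inverse of 2 mod 3 is 2 (since 2·2 = 4 = 1·3 + 1), so t ≡ 2·1 = 2 ≡ 2 (mod 3).
    Then x = 2 + 5·2 = 12, valid modulo lcm(5, 3) = 15: x ≡ 12 (mod 15).
  Combine with x ≡ 3 (mod 7): since gcd(15, 7) = 1, we get a unique residue mod 105.
    Write x = 12 + 15·t and substitute into x ≡ 3 (mod 7): 15·t ≡ 3 − 12 = -9 (mod 7).
    Reduce coefficients mod 7: 1·t ≡ 5 (mod 7).
    So t ≡ 5 (mod 7).
    Then x = 12 + 15·5 = 87, valid modulo lcm(15, 7) = 105: x ≡ 87 (mod 105).
Verify: 87 mod 5 = 2 ✓, 87 mod 3 = 0 ✓, 87 mod 7 = 3 ✓.

x ≡ 87 (mod 105).


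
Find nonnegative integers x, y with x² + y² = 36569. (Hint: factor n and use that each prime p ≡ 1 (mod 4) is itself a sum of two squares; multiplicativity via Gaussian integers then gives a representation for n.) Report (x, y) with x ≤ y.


Step 1: Factor n = 36569 = 13 · 29 · 97.
Step 2: Check the mod-4 condition on each prime factor: 13 ≡ 1 (mod 4), exponent 1; 29 ≡ 1 (mod 4), exponent 1; 97 ≡ 1 (mod 4), exponent 1.
All primes ≡ 3 (mod 4) appear to even exponent (or don't appear), so by the two-squares theorem n IS expressible as a sum of two squares.
Step 3: Build a representation. Here n = 13 · 29 · 97 is a product of primes ≡ 1 (mod 4). Each prime p ≡ 1 (mod 4) is itself a sum of two squares; find a² by testing p − a² for a perfect square:
  13: 13 − 1² = 12, 13 − 2² = 9 = 3² ⇒ 13 = 2² + 3².
  29: 29 − 1² = 28, 29 − 2² = 25 = 5² ⇒ 29 = 2² + 5².
  97: 97 − 1² = 96, 97 − 2² = 93, 97 − 3² = 88, 97 − 4² = 81 = 9² ⇒ 97 = 4² + 9².
  Combine using the Brahmagupta–Fibonacci identity (a² + b²)(c² + d²) = (ac − bd)² + (ad + bc)² = (ac + bd)² + (ad − bc)²:
  13 · 29 = 377: from (2² + 3²)(2² + 5²), take (2·2 − 3·5, 2·5 + 3·2) = (4 − 15, 10 + 6) = (-11, 16); dropping signs (only squares matter) gives (11, 16); check 11² + 16² = 121 + 256 = 377 ✓.
  377 · 97 = 36569: from (11² + 16²)(4² + 9²), take (11·4 − 16·9, 11·9 + 16·4) = (44 − 144, 99 + 64) = (-100, 163); dropping signs (only squares matter) gives (100, 163); check 100² + 163² = 10000 + 26569 = 36569 ✓.
Step 4: Order so x ≤ y and verify: 100² + 163² = 10000 + 26569 = 36569 = n. ✓

n = 36569 = 100² + 163² (one valid representation with x ≤ y).


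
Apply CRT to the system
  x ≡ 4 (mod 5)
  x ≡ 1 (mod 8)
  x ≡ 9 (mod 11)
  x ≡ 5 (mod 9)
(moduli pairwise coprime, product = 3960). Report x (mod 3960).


Product of moduli M = 5 · 8 · 11 · 9 = 3960.
Merge one congruence at a time:
  Start: x ≡ 4 (mod 5).
  Combine with x ≡ 1 (mod 8); new modulus lcm = 40.
    Write x = 4 + 5·t and substitute into x ≡ 1 (mod 8): 5·t ≡ 1 − 4 = -3 (mod 8).
    Reduce coefficients mod 8: 5·t ≡ 5 (mod 8).
    The inverse of 5 mod 8 is 5 (since 5·5 = 25 = 3·8 + 1), so t ≡ 5·5 = 25 ≡ 1 (mod 8).
    Then x = 4 + 5·1 = 9, valid modulo lcm(5, 8) = 40: x ≡ 9 (mod 40).
  Combine with x ≡ 9 (mod 11); new modulus lcm = 440.
    Write x = 9 + 40·t and substitute into x ≡ 9 (mod 11): 40·t ≡ 9 − 9 = 0 (mod 11).
    Reduce coefficients mod 11: 7·t ≡ 0 (mod 11).
    The inverse of 7 mod 11 is 8 (since 7·8 = 56 = 5·11 + 1), so t ≡ 8·0 = 0 ≡ 0 (mod 11).
    Then x = 9 + 40·0 = 9, valid modulo lcm(40, 11) = 440: x ≡ 9 (mod 440).
  Combine with x ≡ 5 (mod 9); new modulus lcm = 3960.
    Write x = 9 + 440·t and substitute into x ≡ 5 (mod 9): 440·t ≡ 5 − 9 = -4 (mod 9).
    Reduce coefficients mod 9: 8·t ≡ 5 (mod 9).
    The inverse of 8 mod 9 is 8 (since 8·8 = 64 = 7·9 + 1), so t ≡ 8·5 = 40 ≡ 4 (mod 9).
    Then x = 9 + 440·4 = 1769, valid modulo lcm(440, 9) = 3960: x ≡ 1769 (mod 3960).
Verify against each original: 1769 mod 5 = 4, 1769 mod 8 = 1, 1769 mod 11 = 9, 1769 mod 9 = 5.

x ≡ 1769 (mod 3960).


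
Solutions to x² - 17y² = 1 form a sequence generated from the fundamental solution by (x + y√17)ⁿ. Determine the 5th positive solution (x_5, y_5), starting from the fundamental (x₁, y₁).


Step 1: Find the fundamental solution (x₁, y₁) of x² - 17y² = 1.
  Expand √17 as a continued fraction. a₀ = ⌊√17⌋ = 4; iterate m_{k+1} = d_k·a_k − m_k, d_{k+1} = (17 − m_{k+1}²)/d_k, a_{k+1} = ⌊(a₀ + m_{k+1})/d_{k+1}⌋ (starting m₀ = 0, d₀ = 1), with convergents p_k = a_k·p_{k-1} + p_{k-2}, q_k = a_k·q_{k-1} + q_{k-2} (p₋₁ = 1, q₋₁ = 0):
  k = 0: a₀ = 4; p₀/q₀ = 4/1; p₀² − 17·q₀² = 16 − 17 = -1.
  k = 1: m = 4, d = 1, a = ⌊(4 + 4)/1⌋ = 8; p/q = (8·4 + 1)/(8·1 + 0) = 33/8; p² − 17·q² = 1089 − 1088 = 1.
  The first convergent with p² − 17·q² = 1 gives the fundamental solution (x₁, y₁) = (33, 8).
Step 2: Apply the recurrence (x_{n+1}, y_{n+1}) = (x₁x_n + 17y₁y_n, x₁y_n + y₁x_n) repeatedly.
  From (x_1, y_1) = (33, 8): x_2 = 33·33 + 17·8·8 = 2177; y_2 = 33·8 + 8·33 = 528.
  From (x_2, y_2) = (2177, 528): x_3 = 33·2177 + 17·8·528 = 143649; y_3 = 33·528 + 8·2177 = 34840.
  From (x_3, y_3) = (143649, 34840): x_4 = 33·143649 + 17·8·34840 = 9478657; y_4 = 33·34840 + 8·143649 = 2298912.
  From (x_4, y_4) = (9478657, 2298912): x_5 = 33·9478657 + 17·8·2298912 = 625447713; y_5 = 33·2298912 + 8·9478657 = 151693352.
Step 3: Verify x_5² - 17·y_5² = 391184841696930369 - 391184841696930368 = 1 (should be 1). ✓

(x_1, y_1) = (33, 8); (x_5, y_5) = (625447713, 151693352).


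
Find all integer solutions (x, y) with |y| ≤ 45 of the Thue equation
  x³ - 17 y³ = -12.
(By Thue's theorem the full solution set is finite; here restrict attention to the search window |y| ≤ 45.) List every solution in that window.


The equation is x³ - 17y³ = -12. For fixed y, x³ = 17·y³ − 12, so a solution requires the RHS to be a perfect cube.
Strategy: iterate y from -45 to 45, compute RHS = 17·y³ − 12, and check whether it is a (positive or negative) perfect cube.
Check small values of y:
  y = 0: RHS = -12 is not a perfect cube.
  y = 1: RHS = 5 is not a perfect cube.
  y = -1: RHS = -29 is not a perfect cube.
  y = 2: RHS = 124 is not a perfect cube.
  y = -2: RHS = -148 is not a perfect cube.
  y = 3: RHS = 447 is not a perfect cube.
  y = -3: RHS = -471 is not a perfect cube.
Continuing the search up to |y| = 45 finds no solutions either.
No (x, y) in the scanned range satisfies the equation.

No integer solutions with |y| ≤ 45.


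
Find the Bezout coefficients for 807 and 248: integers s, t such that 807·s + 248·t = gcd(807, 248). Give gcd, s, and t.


Euclidean algorithm on (807, 248) — divide until remainder is 0:
  807 = 3 · 248 + 63
  248 = 3 · 63 + 59
  63 = 1 · 59 + 4
  59 = 14 · 4 + 3
  4 = 1 · 3 + 1
  3 = 3 · 1 + 0
gcd(807, 248) = 1.
Track Bezout coefficients alongside the remainders: start with r₀ = 807 = a·1 + b·0 (s = 1, t = 0) and r₁ = 248 = a·0 + b·1 (s = 0, t = 1); each new remainder r_{k+1} = r_{k-1} − q_k·r_k inherits s_{k+1} = s_{k-1} − q_k·s_k, t_{k+1} = t_{k-1} − q_k·t_k, so r_k = a·s_k + b·t_k at every step:
  q = 3: r = 63, s = 1 − 3·0 = 1, t = 0 − 3·1 = -3  (check: 807·1 + 248·(-3) = 63)
  q = 3: r = 59, s = 0 − 3·1 = -3, t = 1 − 3·(-3) = 10  (check: 807·(-3) + 248·10 = 59)
  q = 1: r = 4, s = 1 − 1·(-3) = 4, t = -3 − 1·10 = -13  (check: 807·4 + 248·(-13) = 4)
  q = 14: r = 3, s = -3 − 14·4 = -59, t = 10 − 14·(-13) = 192  (check: 807·(-59) + 248·192 = 3)
  q = 1: r = 1, s = 4 − 1·(-59) = 63, t = -13 − 1·192 = -205  (check: 807·63 + 248·(-205) = 1)
The row with r = 1 (the gcd) gives the Bezout coefficients s = 63, t = -205.
Result: 807 · (63) + 248 · (-205) = 1.

gcd(807, 248) = 1; s = 63, t = -205 (check: 807·63 + 248·(-205) = 1).
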